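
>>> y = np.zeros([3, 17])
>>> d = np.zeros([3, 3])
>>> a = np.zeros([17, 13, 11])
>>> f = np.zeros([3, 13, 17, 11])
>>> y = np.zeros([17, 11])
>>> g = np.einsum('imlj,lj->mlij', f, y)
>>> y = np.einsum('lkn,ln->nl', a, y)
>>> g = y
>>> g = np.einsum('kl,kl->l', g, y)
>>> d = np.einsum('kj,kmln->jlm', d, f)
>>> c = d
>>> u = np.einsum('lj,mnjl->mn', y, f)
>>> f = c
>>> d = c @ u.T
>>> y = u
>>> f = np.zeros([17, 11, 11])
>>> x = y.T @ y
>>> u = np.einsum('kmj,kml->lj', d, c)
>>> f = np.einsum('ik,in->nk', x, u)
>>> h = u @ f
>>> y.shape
(3, 13)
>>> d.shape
(3, 17, 3)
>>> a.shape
(17, 13, 11)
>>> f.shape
(3, 13)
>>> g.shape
(17,)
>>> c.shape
(3, 17, 13)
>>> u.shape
(13, 3)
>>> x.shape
(13, 13)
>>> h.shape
(13, 13)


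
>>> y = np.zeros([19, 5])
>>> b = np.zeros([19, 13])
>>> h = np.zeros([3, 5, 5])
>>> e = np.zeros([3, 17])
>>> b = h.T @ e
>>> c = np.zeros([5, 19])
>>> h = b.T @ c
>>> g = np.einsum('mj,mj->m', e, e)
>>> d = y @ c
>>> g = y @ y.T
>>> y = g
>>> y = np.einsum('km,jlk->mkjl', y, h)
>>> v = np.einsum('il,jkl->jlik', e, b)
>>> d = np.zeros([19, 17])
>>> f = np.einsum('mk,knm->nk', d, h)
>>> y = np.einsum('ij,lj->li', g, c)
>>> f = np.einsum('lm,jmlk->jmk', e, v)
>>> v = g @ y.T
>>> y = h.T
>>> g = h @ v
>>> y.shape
(19, 5, 17)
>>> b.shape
(5, 5, 17)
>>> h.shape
(17, 5, 19)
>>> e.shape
(3, 17)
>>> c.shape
(5, 19)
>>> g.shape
(17, 5, 5)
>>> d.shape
(19, 17)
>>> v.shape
(19, 5)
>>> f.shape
(5, 17, 5)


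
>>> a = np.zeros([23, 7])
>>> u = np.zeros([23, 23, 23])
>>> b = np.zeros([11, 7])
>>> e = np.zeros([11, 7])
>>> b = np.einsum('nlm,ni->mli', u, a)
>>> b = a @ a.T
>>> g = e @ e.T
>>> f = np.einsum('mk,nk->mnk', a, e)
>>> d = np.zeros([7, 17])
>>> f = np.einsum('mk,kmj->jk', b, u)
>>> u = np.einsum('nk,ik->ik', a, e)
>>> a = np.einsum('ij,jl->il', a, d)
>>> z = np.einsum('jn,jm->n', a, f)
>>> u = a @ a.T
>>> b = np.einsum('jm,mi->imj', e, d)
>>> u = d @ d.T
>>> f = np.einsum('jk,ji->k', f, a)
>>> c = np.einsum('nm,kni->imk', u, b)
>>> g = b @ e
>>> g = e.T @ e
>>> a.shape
(23, 17)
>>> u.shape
(7, 7)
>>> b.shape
(17, 7, 11)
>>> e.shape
(11, 7)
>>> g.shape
(7, 7)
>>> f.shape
(23,)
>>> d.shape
(7, 17)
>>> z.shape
(17,)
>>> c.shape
(11, 7, 17)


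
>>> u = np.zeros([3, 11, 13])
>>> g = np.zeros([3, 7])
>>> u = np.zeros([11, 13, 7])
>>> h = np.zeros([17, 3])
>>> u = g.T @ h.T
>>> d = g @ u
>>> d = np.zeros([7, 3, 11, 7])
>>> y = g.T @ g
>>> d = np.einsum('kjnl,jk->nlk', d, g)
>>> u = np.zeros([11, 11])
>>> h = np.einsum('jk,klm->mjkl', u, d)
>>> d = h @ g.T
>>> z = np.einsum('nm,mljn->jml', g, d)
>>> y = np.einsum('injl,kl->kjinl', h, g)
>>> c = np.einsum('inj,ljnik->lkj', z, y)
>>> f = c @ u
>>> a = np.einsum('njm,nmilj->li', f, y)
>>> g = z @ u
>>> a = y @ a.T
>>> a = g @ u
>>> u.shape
(11, 11)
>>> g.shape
(11, 7, 11)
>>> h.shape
(7, 11, 11, 7)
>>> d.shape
(7, 11, 11, 3)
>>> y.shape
(3, 11, 7, 11, 7)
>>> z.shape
(11, 7, 11)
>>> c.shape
(3, 7, 11)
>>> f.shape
(3, 7, 11)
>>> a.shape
(11, 7, 11)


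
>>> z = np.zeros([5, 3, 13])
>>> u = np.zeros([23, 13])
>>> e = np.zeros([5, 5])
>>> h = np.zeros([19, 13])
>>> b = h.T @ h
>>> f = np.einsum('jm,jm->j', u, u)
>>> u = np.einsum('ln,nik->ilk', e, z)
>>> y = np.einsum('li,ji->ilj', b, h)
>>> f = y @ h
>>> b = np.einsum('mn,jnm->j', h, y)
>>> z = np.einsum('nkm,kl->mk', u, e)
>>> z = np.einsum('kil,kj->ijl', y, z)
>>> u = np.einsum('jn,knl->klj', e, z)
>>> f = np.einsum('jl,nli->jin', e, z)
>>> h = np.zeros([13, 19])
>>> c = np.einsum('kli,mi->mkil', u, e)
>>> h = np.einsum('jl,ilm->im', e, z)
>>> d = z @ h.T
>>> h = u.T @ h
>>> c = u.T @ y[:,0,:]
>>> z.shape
(13, 5, 19)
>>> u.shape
(13, 19, 5)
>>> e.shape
(5, 5)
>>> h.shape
(5, 19, 19)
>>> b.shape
(13,)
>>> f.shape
(5, 19, 13)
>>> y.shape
(13, 13, 19)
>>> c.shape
(5, 19, 19)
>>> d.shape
(13, 5, 13)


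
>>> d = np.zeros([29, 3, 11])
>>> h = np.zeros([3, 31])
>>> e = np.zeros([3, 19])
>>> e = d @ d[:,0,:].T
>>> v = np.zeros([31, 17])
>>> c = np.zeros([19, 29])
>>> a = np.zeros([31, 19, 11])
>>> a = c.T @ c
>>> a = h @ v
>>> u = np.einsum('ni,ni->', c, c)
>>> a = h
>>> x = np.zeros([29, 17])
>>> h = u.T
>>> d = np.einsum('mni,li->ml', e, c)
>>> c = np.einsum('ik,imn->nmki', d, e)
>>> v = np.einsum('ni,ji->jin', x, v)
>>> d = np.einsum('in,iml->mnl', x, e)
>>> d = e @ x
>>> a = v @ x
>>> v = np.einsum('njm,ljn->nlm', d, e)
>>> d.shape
(29, 3, 17)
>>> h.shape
()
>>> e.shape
(29, 3, 29)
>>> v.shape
(29, 29, 17)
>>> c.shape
(29, 3, 19, 29)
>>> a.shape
(31, 17, 17)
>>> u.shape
()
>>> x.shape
(29, 17)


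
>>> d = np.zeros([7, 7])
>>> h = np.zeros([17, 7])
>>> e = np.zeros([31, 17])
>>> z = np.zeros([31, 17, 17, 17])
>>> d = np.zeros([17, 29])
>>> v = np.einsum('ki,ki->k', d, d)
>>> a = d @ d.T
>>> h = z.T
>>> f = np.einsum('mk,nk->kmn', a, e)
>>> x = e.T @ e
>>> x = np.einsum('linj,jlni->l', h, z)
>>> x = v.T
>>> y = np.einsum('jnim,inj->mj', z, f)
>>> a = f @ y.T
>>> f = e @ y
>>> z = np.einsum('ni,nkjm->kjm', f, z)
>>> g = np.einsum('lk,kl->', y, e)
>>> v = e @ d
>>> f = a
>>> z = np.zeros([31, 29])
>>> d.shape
(17, 29)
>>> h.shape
(17, 17, 17, 31)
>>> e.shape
(31, 17)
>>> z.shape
(31, 29)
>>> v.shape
(31, 29)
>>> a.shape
(17, 17, 17)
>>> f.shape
(17, 17, 17)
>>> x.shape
(17,)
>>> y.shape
(17, 31)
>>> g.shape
()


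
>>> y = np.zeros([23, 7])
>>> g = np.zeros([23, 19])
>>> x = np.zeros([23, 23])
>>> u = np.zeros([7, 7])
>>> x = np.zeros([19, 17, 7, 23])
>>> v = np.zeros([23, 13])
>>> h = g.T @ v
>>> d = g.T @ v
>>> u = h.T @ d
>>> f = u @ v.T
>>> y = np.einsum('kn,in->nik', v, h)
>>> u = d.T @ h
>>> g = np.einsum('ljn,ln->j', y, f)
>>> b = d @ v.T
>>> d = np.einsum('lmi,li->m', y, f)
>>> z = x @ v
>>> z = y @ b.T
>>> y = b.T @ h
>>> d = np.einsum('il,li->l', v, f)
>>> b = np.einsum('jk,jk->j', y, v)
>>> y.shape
(23, 13)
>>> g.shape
(19,)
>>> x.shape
(19, 17, 7, 23)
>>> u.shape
(13, 13)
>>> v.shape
(23, 13)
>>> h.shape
(19, 13)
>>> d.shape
(13,)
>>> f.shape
(13, 23)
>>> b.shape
(23,)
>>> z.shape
(13, 19, 19)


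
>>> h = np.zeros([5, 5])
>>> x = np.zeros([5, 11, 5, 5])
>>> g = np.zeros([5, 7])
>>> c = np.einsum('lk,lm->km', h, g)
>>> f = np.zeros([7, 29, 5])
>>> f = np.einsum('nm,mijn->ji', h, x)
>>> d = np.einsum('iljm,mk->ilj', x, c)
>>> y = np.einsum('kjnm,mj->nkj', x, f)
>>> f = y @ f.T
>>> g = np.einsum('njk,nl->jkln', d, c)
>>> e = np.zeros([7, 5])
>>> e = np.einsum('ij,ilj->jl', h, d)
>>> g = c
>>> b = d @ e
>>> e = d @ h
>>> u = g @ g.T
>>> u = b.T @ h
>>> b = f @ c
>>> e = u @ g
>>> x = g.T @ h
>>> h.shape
(5, 5)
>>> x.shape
(7, 5)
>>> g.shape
(5, 7)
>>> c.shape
(5, 7)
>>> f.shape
(5, 5, 5)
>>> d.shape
(5, 11, 5)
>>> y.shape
(5, 5, 11)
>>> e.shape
(11, 11, 7)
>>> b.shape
(5, 5, 7)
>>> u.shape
(11, 11, 5)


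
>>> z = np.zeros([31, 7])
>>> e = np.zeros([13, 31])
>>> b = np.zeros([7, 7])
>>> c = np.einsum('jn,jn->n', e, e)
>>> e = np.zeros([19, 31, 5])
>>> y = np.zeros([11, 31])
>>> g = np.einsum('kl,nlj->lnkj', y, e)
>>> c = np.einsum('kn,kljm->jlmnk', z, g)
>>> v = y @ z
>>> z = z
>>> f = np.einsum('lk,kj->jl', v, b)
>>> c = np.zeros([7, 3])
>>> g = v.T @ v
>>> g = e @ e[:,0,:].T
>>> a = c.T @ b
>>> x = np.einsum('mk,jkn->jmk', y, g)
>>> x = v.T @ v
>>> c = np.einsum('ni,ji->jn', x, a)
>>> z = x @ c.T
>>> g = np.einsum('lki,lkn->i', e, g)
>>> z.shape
(7, 3)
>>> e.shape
(19, 31, 5)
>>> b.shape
(7, 7)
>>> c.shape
(3, 7)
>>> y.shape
(11, 31)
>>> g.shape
(5,)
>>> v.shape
(11, 7)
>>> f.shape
(7, 11)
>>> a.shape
(3, 7)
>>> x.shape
(7, 7)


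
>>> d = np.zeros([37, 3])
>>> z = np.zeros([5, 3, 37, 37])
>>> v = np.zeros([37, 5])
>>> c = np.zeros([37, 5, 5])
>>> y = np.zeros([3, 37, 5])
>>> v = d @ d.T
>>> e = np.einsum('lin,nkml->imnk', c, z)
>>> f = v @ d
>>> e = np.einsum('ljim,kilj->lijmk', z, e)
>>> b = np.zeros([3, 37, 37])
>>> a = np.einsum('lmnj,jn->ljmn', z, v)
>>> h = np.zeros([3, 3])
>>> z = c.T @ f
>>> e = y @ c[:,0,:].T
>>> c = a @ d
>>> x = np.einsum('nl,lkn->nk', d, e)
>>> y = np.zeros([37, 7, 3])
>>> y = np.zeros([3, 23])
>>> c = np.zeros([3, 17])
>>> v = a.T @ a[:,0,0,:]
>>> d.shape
(37, 3)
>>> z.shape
(5, 5, 3)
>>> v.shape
(37, 3, 37, 37)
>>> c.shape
(3, 17)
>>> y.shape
(3, 23)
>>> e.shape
(3, 37, 37)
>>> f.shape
(37, 3)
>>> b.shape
(3, 37, 37)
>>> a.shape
(5, 37, 3, 37)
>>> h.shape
(3, 3)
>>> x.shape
(37, 37)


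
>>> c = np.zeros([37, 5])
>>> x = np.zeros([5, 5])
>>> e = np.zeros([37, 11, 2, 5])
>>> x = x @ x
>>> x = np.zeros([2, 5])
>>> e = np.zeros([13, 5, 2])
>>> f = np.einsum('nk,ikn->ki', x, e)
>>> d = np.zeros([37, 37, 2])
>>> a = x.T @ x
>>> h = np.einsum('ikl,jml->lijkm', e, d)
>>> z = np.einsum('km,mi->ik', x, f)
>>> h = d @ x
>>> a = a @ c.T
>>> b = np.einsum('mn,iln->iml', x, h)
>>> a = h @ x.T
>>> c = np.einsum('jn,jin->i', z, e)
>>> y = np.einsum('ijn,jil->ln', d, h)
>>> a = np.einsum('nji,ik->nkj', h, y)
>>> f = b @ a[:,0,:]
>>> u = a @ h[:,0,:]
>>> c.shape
(5,)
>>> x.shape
(2, 5)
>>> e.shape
(13, 5, 2)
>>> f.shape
(37, 2, 37)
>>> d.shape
(37, 37, 2)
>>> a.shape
(37, 2, 37)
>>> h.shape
(37, 37, 5)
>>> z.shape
(13, 2)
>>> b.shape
(37, 2, 37)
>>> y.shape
(5, 2)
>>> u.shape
(37, 2, 5)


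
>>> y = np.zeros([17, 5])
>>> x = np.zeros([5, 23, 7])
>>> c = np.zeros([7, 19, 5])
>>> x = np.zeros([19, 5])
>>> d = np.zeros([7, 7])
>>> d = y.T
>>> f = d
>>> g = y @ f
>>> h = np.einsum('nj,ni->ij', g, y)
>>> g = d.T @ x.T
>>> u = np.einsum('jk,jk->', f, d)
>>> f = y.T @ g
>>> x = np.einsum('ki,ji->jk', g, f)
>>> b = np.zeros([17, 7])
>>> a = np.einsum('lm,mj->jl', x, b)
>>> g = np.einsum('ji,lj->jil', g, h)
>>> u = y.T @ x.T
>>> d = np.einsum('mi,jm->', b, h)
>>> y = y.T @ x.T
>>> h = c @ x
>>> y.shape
(5, 5)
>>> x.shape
(5, 17)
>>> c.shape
(7, 19, 5)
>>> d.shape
()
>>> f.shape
(5, 19)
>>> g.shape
(17, 19, 5)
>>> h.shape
(7, 19, 17)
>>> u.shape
(5, 5)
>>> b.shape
(17, 7)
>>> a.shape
(7, 5)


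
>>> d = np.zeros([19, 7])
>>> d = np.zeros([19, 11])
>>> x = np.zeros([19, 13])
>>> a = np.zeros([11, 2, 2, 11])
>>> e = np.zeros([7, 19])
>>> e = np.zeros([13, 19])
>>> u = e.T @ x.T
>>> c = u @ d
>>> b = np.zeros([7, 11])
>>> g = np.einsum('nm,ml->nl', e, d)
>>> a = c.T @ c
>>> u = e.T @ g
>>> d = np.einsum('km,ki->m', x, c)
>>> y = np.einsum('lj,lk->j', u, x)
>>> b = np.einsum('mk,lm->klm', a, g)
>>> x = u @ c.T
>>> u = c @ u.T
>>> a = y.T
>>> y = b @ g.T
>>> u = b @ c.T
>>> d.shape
(13,)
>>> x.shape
(19, 19)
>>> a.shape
(11,)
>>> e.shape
(13, 19)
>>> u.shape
(11, 13, 19)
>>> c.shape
(19, 11)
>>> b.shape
(11, 13, 11)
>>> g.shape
(13, 11)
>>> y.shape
(11, 13, 13)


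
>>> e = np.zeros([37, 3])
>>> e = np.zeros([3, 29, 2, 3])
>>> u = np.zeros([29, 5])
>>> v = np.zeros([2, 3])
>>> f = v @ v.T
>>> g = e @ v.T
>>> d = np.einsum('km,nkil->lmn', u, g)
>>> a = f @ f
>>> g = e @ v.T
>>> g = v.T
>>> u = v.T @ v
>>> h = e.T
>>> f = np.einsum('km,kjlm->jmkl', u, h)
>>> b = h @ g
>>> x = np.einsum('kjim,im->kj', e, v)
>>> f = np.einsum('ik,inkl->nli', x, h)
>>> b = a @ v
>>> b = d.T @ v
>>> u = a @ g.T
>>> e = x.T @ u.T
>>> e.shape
(29, 2)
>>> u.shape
(2, 3)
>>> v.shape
(2, 3)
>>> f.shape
(2, 3, 3)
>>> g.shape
(3, 2)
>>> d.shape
(2, 5, 3)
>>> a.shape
(2, 2)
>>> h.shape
(3, 2, 29, 3)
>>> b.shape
(3, 5, 3)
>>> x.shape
(3, 29)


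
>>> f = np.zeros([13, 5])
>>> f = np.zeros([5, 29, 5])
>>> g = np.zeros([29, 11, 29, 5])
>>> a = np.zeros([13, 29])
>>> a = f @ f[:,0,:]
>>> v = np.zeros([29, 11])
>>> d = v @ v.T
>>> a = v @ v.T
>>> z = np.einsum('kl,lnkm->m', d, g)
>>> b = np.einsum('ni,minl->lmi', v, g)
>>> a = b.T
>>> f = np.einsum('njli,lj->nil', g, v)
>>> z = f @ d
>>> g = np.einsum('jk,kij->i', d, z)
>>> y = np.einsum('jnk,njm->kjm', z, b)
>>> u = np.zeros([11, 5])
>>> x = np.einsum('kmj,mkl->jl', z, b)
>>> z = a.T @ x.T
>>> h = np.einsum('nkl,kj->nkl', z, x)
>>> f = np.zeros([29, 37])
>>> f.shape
(29, 37)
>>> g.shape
(5,)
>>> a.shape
(11, 29, 5)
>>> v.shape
(29, 11)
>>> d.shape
(29, 29)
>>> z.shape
(5, 29, 29)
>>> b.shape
(5, 29, 11)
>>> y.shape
(29, 29, 11)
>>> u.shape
(11, 5)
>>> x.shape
(29, 11)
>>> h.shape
(5, 29, 29)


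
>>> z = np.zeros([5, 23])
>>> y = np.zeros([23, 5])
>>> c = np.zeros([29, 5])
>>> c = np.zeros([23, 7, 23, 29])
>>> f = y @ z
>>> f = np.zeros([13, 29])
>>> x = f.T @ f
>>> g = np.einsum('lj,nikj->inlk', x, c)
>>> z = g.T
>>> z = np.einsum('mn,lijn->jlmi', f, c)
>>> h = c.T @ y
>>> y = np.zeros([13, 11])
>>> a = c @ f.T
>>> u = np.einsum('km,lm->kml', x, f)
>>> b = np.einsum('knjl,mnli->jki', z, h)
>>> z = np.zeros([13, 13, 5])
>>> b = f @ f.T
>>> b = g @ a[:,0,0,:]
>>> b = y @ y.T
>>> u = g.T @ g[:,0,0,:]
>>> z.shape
(13, 13, 5)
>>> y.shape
(13, 11)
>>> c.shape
(23, 7, 23, 29)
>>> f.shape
(13, 29)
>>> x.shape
(29, 29)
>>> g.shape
(7, 23, 29, 23)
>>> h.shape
(29, 23, 7, 5)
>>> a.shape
(23, 7, 23, 13)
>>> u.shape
(23, 29, 23, 23)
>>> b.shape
(13, 13)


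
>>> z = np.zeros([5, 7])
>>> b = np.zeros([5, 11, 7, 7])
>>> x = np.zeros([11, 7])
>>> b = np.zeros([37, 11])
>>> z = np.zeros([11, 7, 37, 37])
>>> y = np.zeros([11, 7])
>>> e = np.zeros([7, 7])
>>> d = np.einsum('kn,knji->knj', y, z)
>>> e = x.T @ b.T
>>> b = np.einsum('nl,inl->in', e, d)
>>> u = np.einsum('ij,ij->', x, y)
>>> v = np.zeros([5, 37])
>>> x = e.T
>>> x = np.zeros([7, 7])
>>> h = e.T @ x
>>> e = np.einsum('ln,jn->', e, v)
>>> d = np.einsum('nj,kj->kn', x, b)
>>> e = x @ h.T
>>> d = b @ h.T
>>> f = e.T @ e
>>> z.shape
(11, 7, 37, 37)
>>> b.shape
(11, 7)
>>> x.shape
(7, 7)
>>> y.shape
(11, 7)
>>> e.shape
(7, 37)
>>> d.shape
(11, 37)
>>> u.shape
()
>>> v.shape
(5, 37)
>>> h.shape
(37, 7)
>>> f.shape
(37, 37)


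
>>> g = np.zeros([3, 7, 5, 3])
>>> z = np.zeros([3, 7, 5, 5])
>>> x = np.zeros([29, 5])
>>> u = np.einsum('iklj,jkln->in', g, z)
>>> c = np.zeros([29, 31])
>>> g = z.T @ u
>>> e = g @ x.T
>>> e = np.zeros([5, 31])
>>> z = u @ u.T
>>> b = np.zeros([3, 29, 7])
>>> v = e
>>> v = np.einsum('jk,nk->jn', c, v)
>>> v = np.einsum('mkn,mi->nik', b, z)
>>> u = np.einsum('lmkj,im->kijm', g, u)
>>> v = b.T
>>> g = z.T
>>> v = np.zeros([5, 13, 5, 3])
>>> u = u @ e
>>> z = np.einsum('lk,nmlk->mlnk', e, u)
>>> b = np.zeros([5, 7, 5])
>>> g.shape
(3, 3)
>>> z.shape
(3, 5, 7, 31)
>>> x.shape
(29, 5)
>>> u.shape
(7, 3, 5, 31)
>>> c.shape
(29, 31)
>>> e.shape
(5, 31)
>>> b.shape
(5, 7, 5)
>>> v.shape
(5, 13, 5, 3)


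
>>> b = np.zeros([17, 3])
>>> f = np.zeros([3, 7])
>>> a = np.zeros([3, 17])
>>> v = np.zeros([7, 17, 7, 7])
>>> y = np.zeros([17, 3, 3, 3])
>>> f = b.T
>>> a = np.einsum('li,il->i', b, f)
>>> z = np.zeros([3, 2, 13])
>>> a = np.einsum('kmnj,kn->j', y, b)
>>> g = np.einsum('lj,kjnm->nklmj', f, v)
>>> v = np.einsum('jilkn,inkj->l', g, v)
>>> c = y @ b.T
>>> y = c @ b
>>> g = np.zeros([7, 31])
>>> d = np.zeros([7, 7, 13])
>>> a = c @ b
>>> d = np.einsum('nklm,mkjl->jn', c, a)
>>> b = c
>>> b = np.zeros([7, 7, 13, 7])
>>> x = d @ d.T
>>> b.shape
(7, 7, 13, 7)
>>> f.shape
(3, 17)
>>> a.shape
(17, 3, 3, 3)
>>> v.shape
(3,)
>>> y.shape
(17, 3, 3, 3)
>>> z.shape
(3, 2, 13)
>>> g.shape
(7, 31)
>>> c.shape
(17, 3, 3, 17)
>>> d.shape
(3, 17)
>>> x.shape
(3, 3)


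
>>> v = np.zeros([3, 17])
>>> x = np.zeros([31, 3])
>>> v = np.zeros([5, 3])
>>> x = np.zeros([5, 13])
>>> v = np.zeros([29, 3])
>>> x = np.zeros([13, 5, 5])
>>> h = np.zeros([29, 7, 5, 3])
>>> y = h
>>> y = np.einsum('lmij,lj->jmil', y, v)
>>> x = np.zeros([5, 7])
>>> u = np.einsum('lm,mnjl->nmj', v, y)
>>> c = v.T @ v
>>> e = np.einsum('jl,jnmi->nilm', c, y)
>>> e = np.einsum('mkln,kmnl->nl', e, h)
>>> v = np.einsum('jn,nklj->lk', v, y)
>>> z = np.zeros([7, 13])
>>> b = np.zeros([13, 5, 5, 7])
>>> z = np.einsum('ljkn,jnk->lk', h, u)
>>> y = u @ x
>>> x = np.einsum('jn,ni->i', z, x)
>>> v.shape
(5, 7)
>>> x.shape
(7,)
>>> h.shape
(29, 7, 5, 3)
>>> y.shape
(7, 3, 7)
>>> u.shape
(7, 3, 5)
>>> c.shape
(3, 3)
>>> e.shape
(5, 3)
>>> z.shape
(29, 5)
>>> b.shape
(13, 5, 5, 7)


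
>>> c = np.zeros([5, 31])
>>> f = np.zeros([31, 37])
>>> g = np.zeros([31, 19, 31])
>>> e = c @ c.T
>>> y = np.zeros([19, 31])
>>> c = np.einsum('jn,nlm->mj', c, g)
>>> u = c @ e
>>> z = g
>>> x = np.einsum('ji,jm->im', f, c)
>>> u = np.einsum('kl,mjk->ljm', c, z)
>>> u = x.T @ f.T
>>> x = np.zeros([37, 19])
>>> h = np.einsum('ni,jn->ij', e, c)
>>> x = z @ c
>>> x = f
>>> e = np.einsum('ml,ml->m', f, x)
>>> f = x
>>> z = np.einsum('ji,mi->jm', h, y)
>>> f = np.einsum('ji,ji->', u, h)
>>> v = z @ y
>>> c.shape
(31, 5)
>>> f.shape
()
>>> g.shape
(31, 19, 31)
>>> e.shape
(31,)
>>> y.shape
(19, 31)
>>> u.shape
(5, 31)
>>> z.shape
(5, 19)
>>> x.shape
(31, 37)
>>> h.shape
(5, 31)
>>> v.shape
(5, 31)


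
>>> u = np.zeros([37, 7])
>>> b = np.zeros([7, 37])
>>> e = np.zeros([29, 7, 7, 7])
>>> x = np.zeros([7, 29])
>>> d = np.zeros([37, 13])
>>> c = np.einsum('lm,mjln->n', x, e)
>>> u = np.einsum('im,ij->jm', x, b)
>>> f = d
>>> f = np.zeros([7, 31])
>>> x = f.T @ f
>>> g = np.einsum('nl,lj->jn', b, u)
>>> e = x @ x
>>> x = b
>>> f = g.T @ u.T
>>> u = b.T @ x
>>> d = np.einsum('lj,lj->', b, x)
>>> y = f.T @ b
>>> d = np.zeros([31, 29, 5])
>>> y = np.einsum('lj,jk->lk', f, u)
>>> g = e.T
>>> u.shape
(37, 37)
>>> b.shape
(7, 37)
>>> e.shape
(31, 31)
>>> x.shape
(7, 37)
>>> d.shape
(31, 29, 5)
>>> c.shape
(7,)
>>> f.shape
(7, 37)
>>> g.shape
(31, 31)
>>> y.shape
(7, 37)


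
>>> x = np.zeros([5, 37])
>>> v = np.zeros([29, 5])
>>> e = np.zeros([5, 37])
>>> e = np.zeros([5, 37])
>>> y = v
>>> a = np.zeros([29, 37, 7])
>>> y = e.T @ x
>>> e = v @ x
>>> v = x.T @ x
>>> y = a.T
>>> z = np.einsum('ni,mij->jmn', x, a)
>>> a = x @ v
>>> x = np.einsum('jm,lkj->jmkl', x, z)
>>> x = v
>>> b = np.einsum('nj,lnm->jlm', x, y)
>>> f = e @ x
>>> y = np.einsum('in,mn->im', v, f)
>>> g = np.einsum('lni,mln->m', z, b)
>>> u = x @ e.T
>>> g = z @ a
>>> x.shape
(37, 37)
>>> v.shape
(37, 37)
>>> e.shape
(29, 37)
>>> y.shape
(37, 29)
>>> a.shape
(5, 37)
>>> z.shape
(7, 29, 5)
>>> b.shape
(37, 7, 29)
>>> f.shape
(29, 37)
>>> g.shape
(7, 29, 37)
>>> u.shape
(37, 29)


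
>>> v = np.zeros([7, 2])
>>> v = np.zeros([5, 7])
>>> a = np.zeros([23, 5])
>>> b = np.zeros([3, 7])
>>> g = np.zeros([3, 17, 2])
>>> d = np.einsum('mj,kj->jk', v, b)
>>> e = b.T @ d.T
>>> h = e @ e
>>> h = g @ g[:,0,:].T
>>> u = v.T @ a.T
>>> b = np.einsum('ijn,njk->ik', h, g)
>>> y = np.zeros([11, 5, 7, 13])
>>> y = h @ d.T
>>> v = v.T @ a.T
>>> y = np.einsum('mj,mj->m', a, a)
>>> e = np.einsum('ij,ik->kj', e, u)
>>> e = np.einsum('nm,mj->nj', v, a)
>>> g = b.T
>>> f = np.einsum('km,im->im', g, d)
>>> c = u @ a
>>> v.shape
(7, 23)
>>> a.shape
(23, 5)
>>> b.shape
(3, 2)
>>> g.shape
(2, 3)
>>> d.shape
(7, 3)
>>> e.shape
(7, 5)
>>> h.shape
(3, 17, 3)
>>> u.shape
(7, 23)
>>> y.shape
(23,)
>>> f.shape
(7, 3)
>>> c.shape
(7, 5)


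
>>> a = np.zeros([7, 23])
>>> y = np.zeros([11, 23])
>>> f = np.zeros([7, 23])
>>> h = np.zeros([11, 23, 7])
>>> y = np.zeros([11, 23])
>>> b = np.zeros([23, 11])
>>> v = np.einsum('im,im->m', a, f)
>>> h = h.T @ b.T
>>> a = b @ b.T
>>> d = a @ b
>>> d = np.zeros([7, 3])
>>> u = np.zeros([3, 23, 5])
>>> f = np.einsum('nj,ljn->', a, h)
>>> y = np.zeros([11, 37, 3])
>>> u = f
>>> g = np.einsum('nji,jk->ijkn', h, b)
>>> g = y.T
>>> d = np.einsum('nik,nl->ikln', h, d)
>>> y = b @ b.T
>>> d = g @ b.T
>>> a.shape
(23, 23)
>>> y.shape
(23, 23)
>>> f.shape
()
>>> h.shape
(7, 23, 23)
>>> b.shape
(23, 11)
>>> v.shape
(23,)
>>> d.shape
(3, 37, 23)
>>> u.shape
()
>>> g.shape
(3, 37, 11)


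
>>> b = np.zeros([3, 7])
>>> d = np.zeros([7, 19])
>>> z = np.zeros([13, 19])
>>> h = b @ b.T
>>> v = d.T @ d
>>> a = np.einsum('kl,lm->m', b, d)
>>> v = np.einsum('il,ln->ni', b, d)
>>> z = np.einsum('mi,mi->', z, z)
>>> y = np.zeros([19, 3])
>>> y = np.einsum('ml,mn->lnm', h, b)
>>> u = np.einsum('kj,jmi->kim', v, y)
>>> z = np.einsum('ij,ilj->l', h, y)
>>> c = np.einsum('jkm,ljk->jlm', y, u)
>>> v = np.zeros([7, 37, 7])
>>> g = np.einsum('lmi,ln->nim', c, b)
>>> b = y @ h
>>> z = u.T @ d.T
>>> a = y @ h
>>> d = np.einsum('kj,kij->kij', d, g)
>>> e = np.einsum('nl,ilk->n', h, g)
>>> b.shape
(3, 7, 3)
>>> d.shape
(7, 3, 19)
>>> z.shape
(7, 3, 7)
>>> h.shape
(3, 3)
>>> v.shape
(7, 37, 7)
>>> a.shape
(3, 7, 3)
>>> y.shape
(3, 7, 3)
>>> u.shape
(19, 3, 7)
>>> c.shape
(3, 19, 3)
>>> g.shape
(7, 3, 19)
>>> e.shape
(3,)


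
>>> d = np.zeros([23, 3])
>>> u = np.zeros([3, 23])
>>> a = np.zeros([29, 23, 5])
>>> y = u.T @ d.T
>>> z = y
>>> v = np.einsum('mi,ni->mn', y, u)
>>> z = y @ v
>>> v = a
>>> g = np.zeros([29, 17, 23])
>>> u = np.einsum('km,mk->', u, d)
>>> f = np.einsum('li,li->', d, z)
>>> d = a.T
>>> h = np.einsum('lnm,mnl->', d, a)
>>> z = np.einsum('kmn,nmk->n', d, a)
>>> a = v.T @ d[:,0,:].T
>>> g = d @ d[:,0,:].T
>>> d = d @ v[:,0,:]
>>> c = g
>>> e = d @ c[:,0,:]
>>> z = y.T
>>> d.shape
(5, 23, 5)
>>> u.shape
()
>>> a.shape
(5, 23, 5)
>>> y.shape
(23, 23)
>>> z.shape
(23, 23)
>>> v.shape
(29, 23, 5)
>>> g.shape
(5, 23, 5)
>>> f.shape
()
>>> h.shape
()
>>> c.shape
(5, 23, 5)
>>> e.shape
(5, 23, 5)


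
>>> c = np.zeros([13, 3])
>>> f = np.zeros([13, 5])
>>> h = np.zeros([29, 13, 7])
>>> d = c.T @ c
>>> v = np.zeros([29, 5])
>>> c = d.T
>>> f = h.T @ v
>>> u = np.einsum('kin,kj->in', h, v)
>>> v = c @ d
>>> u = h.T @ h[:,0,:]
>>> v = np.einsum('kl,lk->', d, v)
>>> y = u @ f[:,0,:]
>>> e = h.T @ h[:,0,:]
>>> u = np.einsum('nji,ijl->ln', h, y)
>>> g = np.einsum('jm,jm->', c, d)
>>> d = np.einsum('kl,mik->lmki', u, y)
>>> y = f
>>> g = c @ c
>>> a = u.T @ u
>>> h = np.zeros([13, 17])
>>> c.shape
(3, 3)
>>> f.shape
(7, 13, 5)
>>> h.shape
(13, 17)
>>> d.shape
(29, 7, 5, 13)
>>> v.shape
()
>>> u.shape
(5, 29)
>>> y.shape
(7, 13, 5)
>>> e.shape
(7, 13, 7)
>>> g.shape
(3, 3)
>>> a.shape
(29, 29)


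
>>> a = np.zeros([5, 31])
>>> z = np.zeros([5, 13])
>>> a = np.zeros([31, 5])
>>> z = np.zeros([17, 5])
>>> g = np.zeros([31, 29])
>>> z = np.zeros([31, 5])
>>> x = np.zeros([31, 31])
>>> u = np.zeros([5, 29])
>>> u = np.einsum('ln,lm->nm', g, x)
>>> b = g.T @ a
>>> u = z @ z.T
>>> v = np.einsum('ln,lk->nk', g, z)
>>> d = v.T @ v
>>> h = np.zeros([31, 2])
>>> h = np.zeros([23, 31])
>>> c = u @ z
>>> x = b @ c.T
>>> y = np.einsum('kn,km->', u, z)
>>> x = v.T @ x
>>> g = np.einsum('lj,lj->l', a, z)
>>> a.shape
(31, 5)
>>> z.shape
(31, 5)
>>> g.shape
(31,)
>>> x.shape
(5, 31)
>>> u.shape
(31, 31)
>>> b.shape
(29, 5)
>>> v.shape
(29, 5)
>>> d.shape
(5, 5)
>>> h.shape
(23, 31)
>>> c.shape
(31, 5)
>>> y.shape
()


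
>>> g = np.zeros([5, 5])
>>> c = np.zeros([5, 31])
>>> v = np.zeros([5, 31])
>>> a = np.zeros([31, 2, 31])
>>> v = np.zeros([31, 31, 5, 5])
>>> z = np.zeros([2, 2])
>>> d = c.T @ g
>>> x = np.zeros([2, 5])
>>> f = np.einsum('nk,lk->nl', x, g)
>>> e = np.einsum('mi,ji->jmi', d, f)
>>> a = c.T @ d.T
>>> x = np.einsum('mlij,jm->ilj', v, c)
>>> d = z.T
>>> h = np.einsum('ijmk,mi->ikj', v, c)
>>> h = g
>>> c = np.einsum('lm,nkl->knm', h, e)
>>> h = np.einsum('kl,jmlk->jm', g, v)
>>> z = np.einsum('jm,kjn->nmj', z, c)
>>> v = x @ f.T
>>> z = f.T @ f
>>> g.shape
(5, 5)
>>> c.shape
(31, 2, 5)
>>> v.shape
(5, 31, 2)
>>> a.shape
(31, 31)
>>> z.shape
(5, 5)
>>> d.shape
(2, 2)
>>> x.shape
(5, 31, 5)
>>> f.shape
(2, 5)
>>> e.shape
(2, 31, 5)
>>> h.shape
(31, 31)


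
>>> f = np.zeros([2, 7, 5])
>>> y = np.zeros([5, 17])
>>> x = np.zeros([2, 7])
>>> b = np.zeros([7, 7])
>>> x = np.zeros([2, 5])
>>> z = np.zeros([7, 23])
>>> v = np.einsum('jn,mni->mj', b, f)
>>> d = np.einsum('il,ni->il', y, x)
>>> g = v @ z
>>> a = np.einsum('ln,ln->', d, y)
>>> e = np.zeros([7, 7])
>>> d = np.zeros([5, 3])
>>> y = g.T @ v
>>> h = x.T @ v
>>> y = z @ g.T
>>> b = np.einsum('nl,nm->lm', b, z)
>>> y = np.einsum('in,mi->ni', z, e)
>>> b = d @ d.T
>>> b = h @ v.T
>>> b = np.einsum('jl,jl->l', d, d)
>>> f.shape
(2, 7, 5)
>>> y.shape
(23, 7)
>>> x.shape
(2, 5)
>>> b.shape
(3,)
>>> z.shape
(7, 23)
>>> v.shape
(2, 7)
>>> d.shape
(5, 3)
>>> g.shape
(2, 23)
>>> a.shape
()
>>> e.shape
(7, 7)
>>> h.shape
(5, 7)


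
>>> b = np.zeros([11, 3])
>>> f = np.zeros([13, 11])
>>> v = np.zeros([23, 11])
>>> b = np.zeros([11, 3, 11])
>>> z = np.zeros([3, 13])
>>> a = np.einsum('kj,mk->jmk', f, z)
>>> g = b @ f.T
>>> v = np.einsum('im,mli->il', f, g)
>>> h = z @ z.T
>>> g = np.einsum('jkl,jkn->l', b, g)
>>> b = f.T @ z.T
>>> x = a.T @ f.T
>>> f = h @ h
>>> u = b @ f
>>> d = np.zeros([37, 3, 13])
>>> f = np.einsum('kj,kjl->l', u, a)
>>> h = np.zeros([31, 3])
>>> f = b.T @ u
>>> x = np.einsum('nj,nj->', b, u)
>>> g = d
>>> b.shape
(11, 3)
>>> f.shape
(3, 3)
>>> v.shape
(13, 3)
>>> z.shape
(3, 13)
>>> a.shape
(11, 3, 13)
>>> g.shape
(37, 3, 13)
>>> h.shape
(31, 3)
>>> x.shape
()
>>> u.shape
(11, 3)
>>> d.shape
(37, 3, 13)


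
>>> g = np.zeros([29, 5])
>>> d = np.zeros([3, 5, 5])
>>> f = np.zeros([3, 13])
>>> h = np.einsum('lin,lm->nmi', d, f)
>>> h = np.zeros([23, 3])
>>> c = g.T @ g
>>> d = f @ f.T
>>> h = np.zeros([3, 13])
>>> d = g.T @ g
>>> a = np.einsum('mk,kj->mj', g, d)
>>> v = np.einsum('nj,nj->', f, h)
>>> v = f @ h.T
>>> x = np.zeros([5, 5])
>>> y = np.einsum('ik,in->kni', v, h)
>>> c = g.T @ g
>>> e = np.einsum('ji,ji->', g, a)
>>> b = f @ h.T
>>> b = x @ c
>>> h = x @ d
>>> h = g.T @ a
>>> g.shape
(29, 5)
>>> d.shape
(5, 5)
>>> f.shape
(3, 13)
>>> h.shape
(5, 5)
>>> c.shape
(5, 5)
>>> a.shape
(29, 5)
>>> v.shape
(3, 3)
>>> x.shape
(5, 5)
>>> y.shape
(3, 13, 3)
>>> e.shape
()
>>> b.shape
(5, 5)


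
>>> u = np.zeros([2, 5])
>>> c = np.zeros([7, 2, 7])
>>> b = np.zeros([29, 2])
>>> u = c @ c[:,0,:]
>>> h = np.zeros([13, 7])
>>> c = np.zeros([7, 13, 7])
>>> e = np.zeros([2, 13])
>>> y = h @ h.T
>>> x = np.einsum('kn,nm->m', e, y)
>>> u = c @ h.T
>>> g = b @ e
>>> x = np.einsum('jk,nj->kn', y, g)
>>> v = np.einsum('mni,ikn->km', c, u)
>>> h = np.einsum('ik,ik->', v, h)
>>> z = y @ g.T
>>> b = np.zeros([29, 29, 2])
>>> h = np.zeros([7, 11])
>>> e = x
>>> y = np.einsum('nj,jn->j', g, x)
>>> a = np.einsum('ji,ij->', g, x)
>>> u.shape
(7, 13, 13)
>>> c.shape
(7, 13, 7)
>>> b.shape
(29, 29, 2)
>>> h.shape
(7, 11)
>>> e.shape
(13, 29)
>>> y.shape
(13,)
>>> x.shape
(13, 29)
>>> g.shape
(29, 13)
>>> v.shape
(13, 7)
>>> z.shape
(13, 29)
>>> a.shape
()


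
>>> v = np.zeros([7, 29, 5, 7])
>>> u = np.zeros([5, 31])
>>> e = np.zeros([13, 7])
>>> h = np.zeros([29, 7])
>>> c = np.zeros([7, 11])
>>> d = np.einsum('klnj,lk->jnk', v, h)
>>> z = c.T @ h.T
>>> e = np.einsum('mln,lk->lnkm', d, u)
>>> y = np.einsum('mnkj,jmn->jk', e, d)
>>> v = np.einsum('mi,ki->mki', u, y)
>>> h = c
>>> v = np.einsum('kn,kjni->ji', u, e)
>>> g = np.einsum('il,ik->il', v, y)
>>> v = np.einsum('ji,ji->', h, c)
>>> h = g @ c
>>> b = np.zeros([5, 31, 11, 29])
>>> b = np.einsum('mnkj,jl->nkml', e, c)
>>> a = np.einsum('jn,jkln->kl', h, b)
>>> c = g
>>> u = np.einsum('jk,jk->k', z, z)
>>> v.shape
()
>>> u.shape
(29,)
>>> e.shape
(5, 7, 31, 7)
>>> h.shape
(7, 11)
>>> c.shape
(7, 7)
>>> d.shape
(7, 5, 7)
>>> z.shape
(11, 29)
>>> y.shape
(7, 31)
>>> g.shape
(7, 7)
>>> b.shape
(7, 31, 5, 11)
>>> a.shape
(31, 5)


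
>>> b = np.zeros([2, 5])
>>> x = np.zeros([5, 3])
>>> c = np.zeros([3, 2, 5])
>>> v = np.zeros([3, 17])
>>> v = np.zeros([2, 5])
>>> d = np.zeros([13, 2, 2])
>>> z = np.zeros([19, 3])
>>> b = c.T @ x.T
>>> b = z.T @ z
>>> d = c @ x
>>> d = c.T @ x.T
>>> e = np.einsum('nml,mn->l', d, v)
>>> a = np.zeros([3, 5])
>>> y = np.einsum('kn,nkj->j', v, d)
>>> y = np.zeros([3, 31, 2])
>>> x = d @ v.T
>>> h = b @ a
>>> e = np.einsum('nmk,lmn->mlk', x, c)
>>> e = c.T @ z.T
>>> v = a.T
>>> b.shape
(3, 3)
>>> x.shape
(5, 2, 2)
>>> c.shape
(3, 2, 5)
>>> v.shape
(5, 3)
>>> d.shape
(5, 2, 5)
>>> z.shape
(19, 3)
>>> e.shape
(5, 2, 19)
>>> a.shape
(3, 5)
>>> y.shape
(3, 31, 2)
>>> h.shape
(3, 5)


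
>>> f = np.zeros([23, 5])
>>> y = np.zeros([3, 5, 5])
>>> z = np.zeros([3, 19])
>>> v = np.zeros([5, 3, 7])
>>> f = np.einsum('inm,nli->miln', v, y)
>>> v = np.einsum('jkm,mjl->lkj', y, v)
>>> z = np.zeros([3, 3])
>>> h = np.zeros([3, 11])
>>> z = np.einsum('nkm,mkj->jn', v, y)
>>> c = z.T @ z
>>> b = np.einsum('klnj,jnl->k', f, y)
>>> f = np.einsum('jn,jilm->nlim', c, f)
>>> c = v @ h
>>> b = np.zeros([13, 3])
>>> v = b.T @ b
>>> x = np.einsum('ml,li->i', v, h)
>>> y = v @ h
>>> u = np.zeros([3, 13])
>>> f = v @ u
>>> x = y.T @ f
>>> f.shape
(3, 13)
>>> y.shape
(3, 11)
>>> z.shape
(5, 7)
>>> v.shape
(3, 3)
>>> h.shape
(3, 11)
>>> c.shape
(7, 5, 11)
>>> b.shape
(13, 3)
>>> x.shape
(11, 13)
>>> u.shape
(3, 13)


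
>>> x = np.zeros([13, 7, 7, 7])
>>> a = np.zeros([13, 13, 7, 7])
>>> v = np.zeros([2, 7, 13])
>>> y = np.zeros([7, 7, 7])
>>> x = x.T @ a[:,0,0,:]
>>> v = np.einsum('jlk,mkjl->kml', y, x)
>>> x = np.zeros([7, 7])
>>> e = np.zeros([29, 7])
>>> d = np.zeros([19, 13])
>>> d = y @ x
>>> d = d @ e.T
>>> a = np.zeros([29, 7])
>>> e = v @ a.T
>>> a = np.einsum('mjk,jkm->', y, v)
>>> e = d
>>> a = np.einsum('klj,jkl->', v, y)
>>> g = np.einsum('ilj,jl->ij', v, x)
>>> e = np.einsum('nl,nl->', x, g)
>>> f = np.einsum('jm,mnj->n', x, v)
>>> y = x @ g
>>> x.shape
(7, 7)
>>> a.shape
()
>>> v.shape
(7, 7, 7)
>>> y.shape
(7, 7)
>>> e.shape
()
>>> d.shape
(7, 7, 29)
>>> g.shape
(7, 7)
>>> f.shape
(7,)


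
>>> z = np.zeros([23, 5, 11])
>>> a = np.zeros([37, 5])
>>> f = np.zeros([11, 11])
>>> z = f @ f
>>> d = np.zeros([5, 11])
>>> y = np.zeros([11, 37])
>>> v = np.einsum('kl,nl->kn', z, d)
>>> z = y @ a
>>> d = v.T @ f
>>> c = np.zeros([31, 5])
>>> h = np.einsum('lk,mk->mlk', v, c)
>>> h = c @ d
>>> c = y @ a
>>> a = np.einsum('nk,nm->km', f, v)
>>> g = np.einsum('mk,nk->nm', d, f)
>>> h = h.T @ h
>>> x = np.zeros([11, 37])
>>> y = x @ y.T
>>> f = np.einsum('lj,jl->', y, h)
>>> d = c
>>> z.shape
(11, 5)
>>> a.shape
(11, 5)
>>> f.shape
()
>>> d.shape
(11, 5)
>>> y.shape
(11, 11)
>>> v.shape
(11, 5)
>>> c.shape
(11, 5)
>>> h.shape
(11, 11)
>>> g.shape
(11, 5)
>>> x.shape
(11, 37)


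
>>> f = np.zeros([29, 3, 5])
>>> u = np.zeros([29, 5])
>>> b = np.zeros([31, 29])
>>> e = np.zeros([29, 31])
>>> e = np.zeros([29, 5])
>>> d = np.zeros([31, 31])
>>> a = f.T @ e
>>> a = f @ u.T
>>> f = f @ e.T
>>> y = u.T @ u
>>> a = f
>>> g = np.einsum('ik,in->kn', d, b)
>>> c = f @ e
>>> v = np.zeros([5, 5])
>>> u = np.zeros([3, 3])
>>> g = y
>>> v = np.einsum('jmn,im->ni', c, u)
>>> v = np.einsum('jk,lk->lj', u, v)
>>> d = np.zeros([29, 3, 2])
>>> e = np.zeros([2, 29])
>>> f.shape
(29, 3, 29)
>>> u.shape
(3, 3)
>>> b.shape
(31, 29)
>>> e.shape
(2, 29)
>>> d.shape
(29, 3, 2)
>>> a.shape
(29, 3, 29)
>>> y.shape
(5, 5)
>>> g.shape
(5, 5)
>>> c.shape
(29, 3, 5)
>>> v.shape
(5, 3)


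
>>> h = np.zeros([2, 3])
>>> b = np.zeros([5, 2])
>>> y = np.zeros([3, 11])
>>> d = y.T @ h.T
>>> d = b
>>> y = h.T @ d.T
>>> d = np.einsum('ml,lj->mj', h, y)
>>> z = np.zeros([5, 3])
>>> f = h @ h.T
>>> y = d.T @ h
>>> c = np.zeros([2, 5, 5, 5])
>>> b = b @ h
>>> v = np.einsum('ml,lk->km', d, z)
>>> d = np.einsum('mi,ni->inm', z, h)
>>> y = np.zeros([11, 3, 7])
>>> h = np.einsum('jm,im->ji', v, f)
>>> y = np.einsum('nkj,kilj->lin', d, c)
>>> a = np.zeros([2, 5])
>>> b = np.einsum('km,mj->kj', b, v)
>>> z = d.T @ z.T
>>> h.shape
(3, 2)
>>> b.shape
(5, 2)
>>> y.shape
(5, 5, 3)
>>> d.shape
(3, 2, 5)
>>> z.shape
(5, 2, 5)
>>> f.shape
(2, 2)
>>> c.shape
(2, 5, 5, 5)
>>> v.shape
(3, 2)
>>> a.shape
(2, 5)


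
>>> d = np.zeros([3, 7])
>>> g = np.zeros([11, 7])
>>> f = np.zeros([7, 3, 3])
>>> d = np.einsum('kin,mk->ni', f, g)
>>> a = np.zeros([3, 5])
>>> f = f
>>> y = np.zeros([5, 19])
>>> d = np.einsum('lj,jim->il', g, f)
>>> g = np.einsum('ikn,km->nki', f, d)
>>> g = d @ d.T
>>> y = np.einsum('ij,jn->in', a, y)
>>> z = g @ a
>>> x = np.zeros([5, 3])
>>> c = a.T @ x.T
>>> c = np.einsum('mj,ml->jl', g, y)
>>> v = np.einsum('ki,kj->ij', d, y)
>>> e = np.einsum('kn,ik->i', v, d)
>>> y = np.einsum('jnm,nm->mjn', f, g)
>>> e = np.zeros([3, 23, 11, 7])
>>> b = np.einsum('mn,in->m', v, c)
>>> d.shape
(3, 11)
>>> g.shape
(3, 3)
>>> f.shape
(7, 3, 3)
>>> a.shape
(3, 5)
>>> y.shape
(3, 7, 3)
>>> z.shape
(3, 5)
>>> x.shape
(5, 3)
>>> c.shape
(3, 19)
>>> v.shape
(11, 19)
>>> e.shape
(3, 23, 11, 7)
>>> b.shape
(11,)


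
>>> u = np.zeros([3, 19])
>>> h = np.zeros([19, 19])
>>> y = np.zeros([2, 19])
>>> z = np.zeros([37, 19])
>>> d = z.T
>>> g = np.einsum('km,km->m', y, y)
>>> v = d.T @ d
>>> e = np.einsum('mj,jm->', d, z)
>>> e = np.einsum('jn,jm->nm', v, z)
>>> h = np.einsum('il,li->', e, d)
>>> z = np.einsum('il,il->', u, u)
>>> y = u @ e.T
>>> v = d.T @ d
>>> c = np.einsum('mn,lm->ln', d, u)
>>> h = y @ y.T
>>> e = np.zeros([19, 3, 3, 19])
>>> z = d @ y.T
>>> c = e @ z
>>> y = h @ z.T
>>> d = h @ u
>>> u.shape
(3, 19)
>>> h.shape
(3, 3)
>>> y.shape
(3, 19)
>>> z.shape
(19, 3)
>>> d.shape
(3, 19)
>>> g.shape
(19,)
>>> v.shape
(37, 37)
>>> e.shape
(19, 3, 3, 19)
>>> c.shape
(19, 3, 3, 3)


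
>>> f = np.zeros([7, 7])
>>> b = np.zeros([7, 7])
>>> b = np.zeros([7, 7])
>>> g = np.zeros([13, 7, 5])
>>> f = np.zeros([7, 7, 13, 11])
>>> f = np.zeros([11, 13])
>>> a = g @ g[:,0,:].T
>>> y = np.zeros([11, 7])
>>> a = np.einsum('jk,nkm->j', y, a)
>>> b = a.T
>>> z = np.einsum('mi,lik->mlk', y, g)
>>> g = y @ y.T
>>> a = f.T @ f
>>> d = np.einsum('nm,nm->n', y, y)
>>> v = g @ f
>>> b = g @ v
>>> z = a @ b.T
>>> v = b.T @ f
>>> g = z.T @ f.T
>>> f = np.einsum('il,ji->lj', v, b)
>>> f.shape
(13, 11)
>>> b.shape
(11, 13)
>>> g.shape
(11, 11)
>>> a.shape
(13, 13)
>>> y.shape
(11, 7)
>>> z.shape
(13, 11)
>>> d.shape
(11,)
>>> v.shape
(13, 13)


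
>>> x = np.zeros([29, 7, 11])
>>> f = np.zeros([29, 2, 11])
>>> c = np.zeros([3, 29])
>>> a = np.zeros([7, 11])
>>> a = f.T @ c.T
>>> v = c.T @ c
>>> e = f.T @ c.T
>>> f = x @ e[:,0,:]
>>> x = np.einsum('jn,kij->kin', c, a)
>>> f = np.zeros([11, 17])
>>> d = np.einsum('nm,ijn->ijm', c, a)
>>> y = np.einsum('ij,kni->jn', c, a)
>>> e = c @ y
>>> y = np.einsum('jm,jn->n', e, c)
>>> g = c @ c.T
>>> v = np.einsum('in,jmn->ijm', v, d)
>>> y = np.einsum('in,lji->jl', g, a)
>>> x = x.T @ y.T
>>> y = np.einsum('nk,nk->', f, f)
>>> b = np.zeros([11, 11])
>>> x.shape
(29, 2, 2)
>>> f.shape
(11, 17)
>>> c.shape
(3, 29)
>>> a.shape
(11, 2, 3)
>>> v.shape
(29, 11, 2)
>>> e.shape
(3, 2)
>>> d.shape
(11, 2, 29)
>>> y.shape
()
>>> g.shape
(3, 3)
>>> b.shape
(11, 11)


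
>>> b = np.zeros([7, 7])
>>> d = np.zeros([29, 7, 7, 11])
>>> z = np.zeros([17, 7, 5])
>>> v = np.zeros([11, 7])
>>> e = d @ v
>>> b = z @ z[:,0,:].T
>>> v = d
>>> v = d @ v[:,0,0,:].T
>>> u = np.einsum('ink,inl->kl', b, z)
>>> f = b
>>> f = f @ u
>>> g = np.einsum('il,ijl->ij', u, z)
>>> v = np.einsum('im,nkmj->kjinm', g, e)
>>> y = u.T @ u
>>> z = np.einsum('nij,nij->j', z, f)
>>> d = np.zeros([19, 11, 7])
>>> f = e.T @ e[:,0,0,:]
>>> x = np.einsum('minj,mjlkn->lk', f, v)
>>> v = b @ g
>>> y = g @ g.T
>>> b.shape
(17, 7, 17)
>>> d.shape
(19, 11, 7)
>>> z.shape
(5,)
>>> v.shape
(17, 7, 7)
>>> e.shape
(29, 7, 7, 7)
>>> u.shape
(17, 5)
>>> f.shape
(7, 7, 7, 7)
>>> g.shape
(17, 7)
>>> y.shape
(17, 17)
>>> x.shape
(17, 29)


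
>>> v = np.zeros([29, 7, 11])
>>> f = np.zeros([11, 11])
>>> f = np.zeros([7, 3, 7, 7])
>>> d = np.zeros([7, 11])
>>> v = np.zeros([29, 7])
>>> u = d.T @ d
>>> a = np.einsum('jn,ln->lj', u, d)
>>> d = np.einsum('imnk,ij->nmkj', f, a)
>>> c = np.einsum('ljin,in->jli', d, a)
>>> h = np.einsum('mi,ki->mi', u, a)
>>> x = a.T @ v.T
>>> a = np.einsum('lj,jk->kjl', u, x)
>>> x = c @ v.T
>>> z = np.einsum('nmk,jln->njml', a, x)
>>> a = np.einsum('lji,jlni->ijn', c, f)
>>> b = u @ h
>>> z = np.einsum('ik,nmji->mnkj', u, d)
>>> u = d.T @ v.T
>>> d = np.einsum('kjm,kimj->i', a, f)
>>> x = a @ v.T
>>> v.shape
(29, 7)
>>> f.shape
(7, 3, 7, 7)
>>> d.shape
(3,)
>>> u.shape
(11, 7, 3, 29)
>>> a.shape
(7, 7, 7)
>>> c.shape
(3, 7, 7)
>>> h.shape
(11, 11)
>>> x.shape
(7, 7, 29)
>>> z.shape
(3, 7, 11, 7)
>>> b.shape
(11, 11)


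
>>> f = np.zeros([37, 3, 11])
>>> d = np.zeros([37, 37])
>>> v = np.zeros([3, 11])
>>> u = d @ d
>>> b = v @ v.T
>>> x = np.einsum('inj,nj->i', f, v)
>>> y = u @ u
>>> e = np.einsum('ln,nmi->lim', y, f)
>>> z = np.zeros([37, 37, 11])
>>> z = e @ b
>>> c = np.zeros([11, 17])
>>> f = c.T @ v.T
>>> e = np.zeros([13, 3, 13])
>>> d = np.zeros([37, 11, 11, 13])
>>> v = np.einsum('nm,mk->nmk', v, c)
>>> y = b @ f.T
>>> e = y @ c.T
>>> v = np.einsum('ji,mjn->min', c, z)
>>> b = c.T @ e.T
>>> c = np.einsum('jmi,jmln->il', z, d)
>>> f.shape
(17, 3)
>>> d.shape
(37, 11, 11, 13)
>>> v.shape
(37, 17, 3)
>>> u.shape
(37, 37)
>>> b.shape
(17, 3)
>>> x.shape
(37,)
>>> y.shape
(3, 17)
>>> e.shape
(3, 11)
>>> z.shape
(37, 11, 3)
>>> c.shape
(3, 11)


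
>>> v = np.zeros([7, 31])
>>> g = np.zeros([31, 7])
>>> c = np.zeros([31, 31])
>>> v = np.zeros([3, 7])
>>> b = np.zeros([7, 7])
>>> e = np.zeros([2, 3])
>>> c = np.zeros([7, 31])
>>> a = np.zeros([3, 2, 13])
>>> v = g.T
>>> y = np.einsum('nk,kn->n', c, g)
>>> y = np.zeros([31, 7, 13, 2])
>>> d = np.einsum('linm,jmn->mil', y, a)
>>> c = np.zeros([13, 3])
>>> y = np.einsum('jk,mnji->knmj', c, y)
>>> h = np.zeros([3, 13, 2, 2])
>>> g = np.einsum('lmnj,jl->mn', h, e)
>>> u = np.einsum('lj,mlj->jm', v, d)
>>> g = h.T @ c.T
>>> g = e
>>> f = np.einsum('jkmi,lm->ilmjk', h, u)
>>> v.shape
(7, 31)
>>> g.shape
(2, 3)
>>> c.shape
(13, 3)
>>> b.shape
(7, 7)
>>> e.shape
(2, 3)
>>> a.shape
(3, 2, 13)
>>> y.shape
(3, 7, 31, 13)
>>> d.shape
(2, 7, 31)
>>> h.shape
(3, 13, 2, 2)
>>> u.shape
(31, 2)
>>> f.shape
(2, 31, 2, 3, 13)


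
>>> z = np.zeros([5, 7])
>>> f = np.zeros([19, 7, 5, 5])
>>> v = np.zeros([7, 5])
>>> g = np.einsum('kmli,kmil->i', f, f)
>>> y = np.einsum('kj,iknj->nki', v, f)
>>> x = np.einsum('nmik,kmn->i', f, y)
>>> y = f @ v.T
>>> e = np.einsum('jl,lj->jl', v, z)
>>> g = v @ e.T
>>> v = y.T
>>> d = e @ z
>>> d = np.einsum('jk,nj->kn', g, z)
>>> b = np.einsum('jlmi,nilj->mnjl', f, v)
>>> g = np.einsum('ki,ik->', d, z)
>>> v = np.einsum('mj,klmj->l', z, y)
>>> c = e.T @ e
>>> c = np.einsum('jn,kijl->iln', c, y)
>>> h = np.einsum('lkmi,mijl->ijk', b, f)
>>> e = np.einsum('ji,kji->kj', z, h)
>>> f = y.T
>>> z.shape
(5, 7)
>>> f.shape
(7, 5, 7, 19)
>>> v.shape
(7,)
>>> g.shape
()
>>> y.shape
(19, 7, 5, 7)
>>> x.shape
(5,)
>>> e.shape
(7, 5)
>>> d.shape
(7, 5)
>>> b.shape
(5, 7, 19, 7)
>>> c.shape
(7, 7, 5)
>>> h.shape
(7, 5, 7)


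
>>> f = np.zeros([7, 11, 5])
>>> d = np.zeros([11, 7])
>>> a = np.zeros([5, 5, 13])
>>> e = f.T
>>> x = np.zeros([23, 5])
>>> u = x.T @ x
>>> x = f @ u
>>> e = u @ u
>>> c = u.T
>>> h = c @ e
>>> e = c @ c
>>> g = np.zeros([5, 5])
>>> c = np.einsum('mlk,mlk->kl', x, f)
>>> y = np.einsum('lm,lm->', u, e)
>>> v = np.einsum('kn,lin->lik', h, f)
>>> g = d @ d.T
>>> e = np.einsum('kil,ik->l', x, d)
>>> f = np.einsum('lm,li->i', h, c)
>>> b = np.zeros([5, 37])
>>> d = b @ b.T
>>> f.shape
(11,)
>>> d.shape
(5, 5)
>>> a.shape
(5, 5, 13)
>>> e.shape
(5,)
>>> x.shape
(7, 11, 5)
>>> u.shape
(5, 5)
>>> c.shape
(5, 11)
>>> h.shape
(5, 5)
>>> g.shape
(11, 11)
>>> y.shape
()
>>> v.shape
(7, 11, 5)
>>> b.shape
(5, 37)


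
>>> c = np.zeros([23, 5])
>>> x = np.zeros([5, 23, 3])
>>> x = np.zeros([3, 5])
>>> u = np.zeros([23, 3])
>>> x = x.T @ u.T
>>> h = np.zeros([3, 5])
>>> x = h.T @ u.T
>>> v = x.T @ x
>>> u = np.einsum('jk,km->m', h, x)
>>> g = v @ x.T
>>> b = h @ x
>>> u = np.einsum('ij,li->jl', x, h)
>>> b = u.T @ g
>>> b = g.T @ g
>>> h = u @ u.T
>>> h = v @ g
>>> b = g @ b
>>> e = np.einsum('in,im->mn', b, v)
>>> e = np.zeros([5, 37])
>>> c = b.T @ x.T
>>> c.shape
(5, 5)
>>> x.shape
(5, 23)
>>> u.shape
(23, 3)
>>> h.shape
(23, 5)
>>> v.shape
(23, 23)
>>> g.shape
(23, 5)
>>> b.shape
(23, 5)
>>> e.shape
(5, 37)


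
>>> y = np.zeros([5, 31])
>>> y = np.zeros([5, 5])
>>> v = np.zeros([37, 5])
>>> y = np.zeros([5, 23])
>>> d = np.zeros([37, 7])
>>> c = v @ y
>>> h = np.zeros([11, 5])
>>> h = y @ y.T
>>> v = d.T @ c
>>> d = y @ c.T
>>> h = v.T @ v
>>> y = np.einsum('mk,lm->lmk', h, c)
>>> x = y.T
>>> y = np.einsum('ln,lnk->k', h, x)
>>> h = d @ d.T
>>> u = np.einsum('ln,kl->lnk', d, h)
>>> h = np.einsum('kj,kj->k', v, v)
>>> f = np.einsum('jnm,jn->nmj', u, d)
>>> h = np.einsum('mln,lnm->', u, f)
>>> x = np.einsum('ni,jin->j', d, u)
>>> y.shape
(37,)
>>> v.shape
(7, 23)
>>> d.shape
(5, 37)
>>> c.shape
(37, 23)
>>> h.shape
()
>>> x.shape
(5,)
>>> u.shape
(5, 37, 5)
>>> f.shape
(37, 5, 5)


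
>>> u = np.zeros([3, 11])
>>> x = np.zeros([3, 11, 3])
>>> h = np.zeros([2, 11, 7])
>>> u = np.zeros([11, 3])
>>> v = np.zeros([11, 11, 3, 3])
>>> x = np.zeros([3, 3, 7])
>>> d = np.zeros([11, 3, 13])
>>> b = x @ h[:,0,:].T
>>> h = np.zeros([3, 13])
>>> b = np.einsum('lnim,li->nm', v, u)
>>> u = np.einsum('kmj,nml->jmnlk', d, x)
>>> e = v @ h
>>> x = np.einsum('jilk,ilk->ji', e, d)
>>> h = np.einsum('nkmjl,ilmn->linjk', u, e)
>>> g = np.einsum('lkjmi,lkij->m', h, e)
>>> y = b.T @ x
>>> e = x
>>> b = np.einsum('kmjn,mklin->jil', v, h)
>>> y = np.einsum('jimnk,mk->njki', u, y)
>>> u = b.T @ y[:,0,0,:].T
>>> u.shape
(13, 7, 7)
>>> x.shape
(11, 11)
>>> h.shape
(11, 11, 13, 7, 3)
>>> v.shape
(11, 11, 3, 3)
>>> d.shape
(11, 3, 13)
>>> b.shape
(3, 7, 13)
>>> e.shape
(11, 11)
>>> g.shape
(7,)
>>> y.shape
(7, 13, 11, 3)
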